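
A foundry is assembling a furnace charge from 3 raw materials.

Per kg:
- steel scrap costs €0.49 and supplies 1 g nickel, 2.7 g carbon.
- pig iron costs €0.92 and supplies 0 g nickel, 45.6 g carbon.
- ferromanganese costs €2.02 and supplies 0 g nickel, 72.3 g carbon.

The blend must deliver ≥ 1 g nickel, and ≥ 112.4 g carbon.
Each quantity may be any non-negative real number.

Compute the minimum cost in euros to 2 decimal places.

€2.70

Treat it as an LP. Let x1 = kg of steel scrap, x2 = kg of pig iron, x3 = kg of ferromanganese.
min 0.49x1 + 0.92x2 + 2.02x3 s.t.:
  1x1 ≥ 1   (nickel)
  2.7x1 + 45.6x2 + 72.3x3 ≥ 112.4   (carbon)
  x1, x2, x3 ≥ 0.
The minimum-cost mix takes nothing from ferromanganese — only steel scrap, pig iron. The nickel and carbon requirements are met with equality.
So steel scrap = 1 kg, pig iron = 2.406 kg.
Cost = 0.49·1 + 0.92·2.406 = 2.7035.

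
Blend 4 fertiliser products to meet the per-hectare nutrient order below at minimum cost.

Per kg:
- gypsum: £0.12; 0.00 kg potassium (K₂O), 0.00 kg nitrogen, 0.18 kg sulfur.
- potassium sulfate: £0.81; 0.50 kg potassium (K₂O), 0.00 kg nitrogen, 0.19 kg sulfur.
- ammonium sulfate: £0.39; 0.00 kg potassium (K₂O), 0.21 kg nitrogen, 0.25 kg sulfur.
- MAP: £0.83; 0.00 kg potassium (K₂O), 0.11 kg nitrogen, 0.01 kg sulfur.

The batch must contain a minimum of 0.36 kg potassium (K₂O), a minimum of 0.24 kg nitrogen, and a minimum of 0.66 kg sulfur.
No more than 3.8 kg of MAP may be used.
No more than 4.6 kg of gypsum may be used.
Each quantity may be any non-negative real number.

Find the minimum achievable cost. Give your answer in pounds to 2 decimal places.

Set it up as a linear program. Let x1 = kg of gypsum, x2 = kg of potassium sulfate, x3 = kg of ammonium sulfate, x4 = kg of MAP.
min 0.12x1 + 0.81x2 + 0.39x3 + 0.83x4 with:
  0.5x2 ≥ 0.36   (potassium (K₂O))
  0.21x3 + 0.11x4 ≥ 0.24   (nitrogen)
  0.18x1 + 0.19x2 + 0.25x3 + 0.01x4 ≥ 0.66   (sulfur)
  x4 ≤ 3.8
  x1 ≤ 4.6
  x1, x2, x3, x4 ≥ 0.
The cheapest feasible vertex uses only gypsum, potassium sulfate, ammonium sulfate; MAP is not used. The potassium (K₂O), nitrogen, sulfur requirements are met with equality.
That vertex is x1 = 1.319, x2 = 0.72, x3 = 1.143.
Objective = 0.12·1.319 + 0.81·0.72 + 0.39·1.143 = 1.1873.

£1.19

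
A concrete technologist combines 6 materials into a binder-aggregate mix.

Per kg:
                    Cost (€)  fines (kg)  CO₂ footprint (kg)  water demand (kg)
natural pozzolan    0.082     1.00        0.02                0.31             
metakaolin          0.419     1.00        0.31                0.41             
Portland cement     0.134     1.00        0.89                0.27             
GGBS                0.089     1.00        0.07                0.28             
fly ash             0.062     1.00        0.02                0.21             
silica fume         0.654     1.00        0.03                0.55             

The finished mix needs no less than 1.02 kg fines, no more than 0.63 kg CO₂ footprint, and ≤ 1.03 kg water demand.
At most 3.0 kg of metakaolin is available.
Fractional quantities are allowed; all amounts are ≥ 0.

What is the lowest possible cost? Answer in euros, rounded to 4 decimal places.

€0.0632

Let x1 = kg of natural pozzolan, x2 = kg of metakaolin, x3 = kg of Portland cement, x4 = kg of GGBS, x5 = kg of fly ash, x6 = kg of silica fume.
Minimise 0.082x1 + 0.419x2 + 0.134x3 + 0.089x4 + 0.062x5 + 0.654x6 subject to:
  1x1 + 1x2 + 1x3 + 1x4 + 1x5 + 1x6 ≥ 1.02   (fines)
  0.02x1 + 0.31x2 + 0.89x3 + 0.07x4 + 0.02x5 + 0.03x6 ≤ 0.63   (CO₂ footprint)
  0.31x1 + 0.41x2 + 0.27x3 + 0.28x4 + 0.21x5 + 0.55x6 ≤ 1.03   (water demand)
  x2 ≤ 3
  x1, x2, x3, x4, x5, x6 ≥ 0.
The optimal basis is {fly ash}; natural pozzolan, metakaolin, Portland cement, GGBS, silica fume drop out. The fines requirement is met with equality.
So fly ash = 1.02 kg.
Total cost: 0.062·1.02 = 0.063240.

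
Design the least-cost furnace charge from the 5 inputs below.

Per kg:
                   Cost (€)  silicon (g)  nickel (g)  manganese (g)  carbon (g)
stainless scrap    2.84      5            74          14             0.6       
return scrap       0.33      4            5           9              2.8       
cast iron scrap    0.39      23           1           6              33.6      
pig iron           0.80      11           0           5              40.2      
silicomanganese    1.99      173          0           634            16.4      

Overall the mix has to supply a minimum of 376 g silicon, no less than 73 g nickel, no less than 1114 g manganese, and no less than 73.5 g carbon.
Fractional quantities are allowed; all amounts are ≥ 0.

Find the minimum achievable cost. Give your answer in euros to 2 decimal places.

Let x1 = kg of stainless scrap, x2 = kg of return scrap, x3 = kg of cast iron scrap, x4 = kg of pig iron, x5 = kg of silicomanganese.
Minimize 2.84x1 + 0.33x2 + 0.39x3 + 0.8x4 + 1.99x5 subject to:
  5x1 + 4x2 + 23x3 + 11x4 + 173x5 ≥ 376   (silicon)
  74x1 + 5x2 + 1x3 ≥ 73   (nickel)
  14x1 + 9x2 + 6x3 + 5x4 + 634x5 ≥ 1114   (manganese)
  0.6x1 + 2.8x2 + 33.6x3 + 40.2x4 + 16.4x5 ≥ 73.5   (carbon)
  x1, x2, x3, x4, x5 ≥ 0.
At the optimum only stainless scrap, cast iron scrap, silicomanganese are positive (return scrap, pig iron = 0). There the silicon, nickel, carbon constraints are tight.
Solving gives x1 = 0.9703, x3 = 1.201, x5 = 1.986.
Objective = 2.84·0.9703 + 0.39·1.201 + 1.99·1.986 = 7.1762.

€7.18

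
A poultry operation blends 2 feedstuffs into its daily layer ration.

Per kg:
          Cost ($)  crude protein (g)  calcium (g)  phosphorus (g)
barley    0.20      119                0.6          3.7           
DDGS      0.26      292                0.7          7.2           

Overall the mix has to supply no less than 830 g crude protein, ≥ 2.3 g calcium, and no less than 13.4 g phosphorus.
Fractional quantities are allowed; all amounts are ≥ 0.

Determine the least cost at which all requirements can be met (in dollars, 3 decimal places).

This is a linear program. Let x1 = kg of barley, x2 = kg of DDGS.
Minimize 0.2x1 + 0.26x2 with:
  119x1 + 292x2 ≥ 830   (crude protein)
  0.6x1 + 0.7x2 ≥ 2.3   (calcium)
  3.7x1 + 7.2x2 ≥ 13.4   (phosphorus)
  x1, x2 ≥ 0.
Both inputs are positive at the optimum. The crude protein and calcium requirements are met with equality.
So barley = 0.9859 kg, DDGS = 2.441 kg.
Objective = 0.2·0.9859 + 0.26·2.441 = 0.83184.

$0.832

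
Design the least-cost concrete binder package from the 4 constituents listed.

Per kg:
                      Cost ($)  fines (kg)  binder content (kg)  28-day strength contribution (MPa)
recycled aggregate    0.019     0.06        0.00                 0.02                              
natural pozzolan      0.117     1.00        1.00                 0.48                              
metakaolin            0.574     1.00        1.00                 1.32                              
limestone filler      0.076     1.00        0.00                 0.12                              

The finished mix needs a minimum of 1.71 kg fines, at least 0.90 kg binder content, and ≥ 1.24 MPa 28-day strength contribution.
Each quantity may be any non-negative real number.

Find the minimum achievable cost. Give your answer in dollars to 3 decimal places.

Treat it as an LP. Let x1 = kg of recycled aggregate, x2 = kg of natural pozzolan, x3 = kg of metakaolin, x4 = kg of limestone filler.
min 0.019x1 + 0.117x2 + 0.574x3 + 0.076x4 with:
  0.06x1 + 1x2 + 1x3 + 1x4 ≥ 1.71   (fines)
  1x2 + 1x3 ≥ 0.9   (binder content)
  0.02x1 + 0.48x2 + 1.32x3 + 0.12x4 ≥ 1.24   (28-day strength contribution)
  x1, x2, x3, x4 ≥ 0.
At the optimum only natural pozzolan is positive (recycled aggregate, metakaolin, limestone filler = 0). The 28-day strength contribution requirement is met with equality.
Solving gives x2 = 2.583.
Total cost: 0.117·2.583 = 0.30221.

$0.302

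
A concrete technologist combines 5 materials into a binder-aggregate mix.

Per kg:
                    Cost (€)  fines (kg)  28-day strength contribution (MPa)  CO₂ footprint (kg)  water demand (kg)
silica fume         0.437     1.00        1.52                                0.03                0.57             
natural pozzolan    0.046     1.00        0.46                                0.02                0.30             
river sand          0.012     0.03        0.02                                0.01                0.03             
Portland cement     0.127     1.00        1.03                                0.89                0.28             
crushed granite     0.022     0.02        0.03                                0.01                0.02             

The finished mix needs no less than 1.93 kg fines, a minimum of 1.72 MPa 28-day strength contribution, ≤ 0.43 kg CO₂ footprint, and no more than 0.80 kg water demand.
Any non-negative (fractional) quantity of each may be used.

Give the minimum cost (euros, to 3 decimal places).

€0.285

Treat it as an LP. Let x1 = kg of silica fume, x2 = kg of natural pozzolan, x3 = kg of river sand, x4 = kg of Portland cement, x5 = kg of crushed granite.
Minimise 0.437x1 + 0.046x2 + 0.012x3 + 0.127x4 + 0.022x5 subject to:
  1x1 + 1x2 + 0.03x3 + 1x4 + 0.02x5 ≥ 1.93   (fines)
  1.52x1 + 0.46x2 + 0.02x3 + 1.03x4 + 0.03x5 ≥ 1.72   (28-day strength contribution)
  0.03x1 + 0.02x2 + 0.01x3 + 0.89x4 + 0.01x5 ≤ 0.43   (CO₂ footprint)
  0.57x1 + 0.3x2 + 0.03x3 + 0.28x4 + 0.02x5 ≤ 0.8   (water demand)
  x1, x2, x3, x4, x5 ≥ 0.
The cheapest feasible vertex uses only silica fume, natural pozzolan, Portland cement; river sand, crushed granite are not used. Binding constraints: 28-day strength contribution, CO₂ footprint, water demand.
Solving gives x1 = 0.3587, x2 = 1.579, x4 = 0.4356.
Hence cost = 0.437·0.3587 + 0.046·1.579 + 0.127·0.4356 = €0.28471.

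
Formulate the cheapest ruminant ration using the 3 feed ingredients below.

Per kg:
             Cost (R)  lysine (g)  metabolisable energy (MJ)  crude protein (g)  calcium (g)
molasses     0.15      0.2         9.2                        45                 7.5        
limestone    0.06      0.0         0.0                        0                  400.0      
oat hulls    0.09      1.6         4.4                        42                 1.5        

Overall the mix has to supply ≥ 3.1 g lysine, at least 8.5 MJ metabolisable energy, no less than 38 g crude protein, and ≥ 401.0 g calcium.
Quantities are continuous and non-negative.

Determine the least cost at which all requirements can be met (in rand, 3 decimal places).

R0.234

Treat it as an LP. Let x1 = kg of molasses, x2 = kg of limestone, x3 = kg of oat hulls.
Minimize 0.15x1 + 0.06x2 + 0.09x3 subject to:
  0.2x1 + 1.6x3 ≥ 3.1   (lysine)
  9.2x1 + 4.4x3 ≥ 8.5   (metabolisable energy)
  45x1 + 42x3 ≥ 38   (crude protein)
  7.5x1 + 400x2 + 1.5x3 ≥ 401   (calcium)
  x1, x2, x3 ≥ 0.
The optimal basis is {limestone, oat hulls}; molasses drops out. There the lysine and calcium constraints are tight.
That vertex is x2 = 0.9952, x3 = 1.938.
Hence cost = 0.06·0.9952 + 0.09·1.938 = R0.23413.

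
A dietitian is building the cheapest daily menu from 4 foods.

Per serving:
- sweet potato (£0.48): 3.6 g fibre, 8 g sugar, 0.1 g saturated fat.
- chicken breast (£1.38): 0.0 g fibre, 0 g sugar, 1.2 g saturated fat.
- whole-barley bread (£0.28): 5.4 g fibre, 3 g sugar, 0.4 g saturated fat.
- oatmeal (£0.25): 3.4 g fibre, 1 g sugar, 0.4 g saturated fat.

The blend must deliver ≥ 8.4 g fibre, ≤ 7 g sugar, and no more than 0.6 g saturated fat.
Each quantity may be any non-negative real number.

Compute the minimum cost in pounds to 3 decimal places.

£0.475

Treat it as an LP. Let x1 = servings of sweet potato, x2 = servings of chicken breast, x3 = servings of whole-barley bread, x4 = servings of oatmeal.
min 0.48x1 + 1.38x2 + 0.28x3 + 0.25x4 subject to:
  3.6x1 + 5.4x3 + 3.4x4 ≥ 8.4   (fibre)
  8x1 + 3x3 + 1x4 ≤ 7   (sugar)
  0.1x1 + 1.2x2 + 0.4x3 + 0.4x4 ≤ 0.6   (saturated fat)
  x1, x2, x3, x4 ≥ 0.
The optimal basis is {sweet potato, whole-barley bread}; chicken breast, oatmeal drop out. The fibre and saturated fat requirements are met with equality.
Solving gives x1 = 0.1333, x3 = 1.467.
Cost = 0.48·0.1333 + 0.28·1.467 = 0.47474.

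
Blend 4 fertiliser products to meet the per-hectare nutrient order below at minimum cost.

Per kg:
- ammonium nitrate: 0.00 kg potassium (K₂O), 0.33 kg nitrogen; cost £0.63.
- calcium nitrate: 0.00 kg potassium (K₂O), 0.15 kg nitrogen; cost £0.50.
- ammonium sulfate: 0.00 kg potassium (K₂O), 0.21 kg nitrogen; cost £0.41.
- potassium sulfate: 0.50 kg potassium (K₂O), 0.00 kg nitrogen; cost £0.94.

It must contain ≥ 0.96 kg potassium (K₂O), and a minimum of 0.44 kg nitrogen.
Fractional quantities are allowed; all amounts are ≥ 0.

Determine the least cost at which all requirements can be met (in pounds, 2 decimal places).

£2.64

This is a linear program. Let x1 = kg of ammonium nitrate, x2 = kg of calcium nitrate, x3 = kg of ammonium sulfate, x4 = kg of potassium sulfate.
Minimise 0.63x1 + 0.5x2 + 0.41x3 + 0.94x4 with:
  0.5x4 ≥ 0.96   (potassium (K₂O))
  0.33x1 + 0.15x2 + 0.21x3 ≥ 0.44   (nitrogen)
  x1, x2, x3, x4 ≥ 0.
The cheapest feasible vertex uses only ammonium nitrate, potassium sulfate; calcium nitrate, ammonium sulfate are not used. Binding constraints: potassium (K₂O) and nitrogen.
That vertex is x1 = 1.333, x4 = 1.92.
Objective = 0.63·1.333 + 0.94·1.92 = 2.6446.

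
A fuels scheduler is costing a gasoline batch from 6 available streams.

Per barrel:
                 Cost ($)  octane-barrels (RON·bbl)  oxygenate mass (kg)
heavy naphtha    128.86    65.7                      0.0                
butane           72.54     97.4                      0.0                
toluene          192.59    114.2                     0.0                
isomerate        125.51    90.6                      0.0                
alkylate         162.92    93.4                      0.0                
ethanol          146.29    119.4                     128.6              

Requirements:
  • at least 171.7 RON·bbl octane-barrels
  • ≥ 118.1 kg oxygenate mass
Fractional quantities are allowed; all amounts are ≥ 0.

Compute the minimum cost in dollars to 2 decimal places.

$180.56

Set it up as a linear program. Let x1 = barrels of heavy naphtha, x2 = barrels of butane, x3 = barrels of toluene, x4 = barrels of isomerate, x5 = barrels of alkylate, x6 = barrels of ethanol.
Minimize 128.86x1 + 72.54x2 + 192.59x3 + 125.51x4 + 162.92x5 + 146.29x6 s.t.:
  65.7x1 + 97.4x2 + 114.2x3 + 90.6x4 + 93.4x5 + 119.4x6 ≥ 171.7   (octane-barrels)
  128.6x6 ≥ 118.1   (oxygenate mass)
  x1, x2, x3, x4, x5, x6 ≥ 0.
At the optimum only butane, ethanol are positive (heavy naphtha, toluene, isomerate, alkylate = 0). Binding constraints: octane-barrels and oxygenate mass.
Solving gives x2 = 0.63705, x6 = 0.91835.
Total cost: 72.54·0.63705 + 146.29·0.91835 = 180.5570.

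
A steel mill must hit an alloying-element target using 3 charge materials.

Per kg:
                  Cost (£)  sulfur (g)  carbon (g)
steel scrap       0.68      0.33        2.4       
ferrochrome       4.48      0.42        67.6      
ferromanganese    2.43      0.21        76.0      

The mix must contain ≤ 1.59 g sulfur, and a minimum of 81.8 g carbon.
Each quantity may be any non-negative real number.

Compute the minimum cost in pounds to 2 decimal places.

Set it up as a linear program. Let x1 = kg of steel scrap, x2 = kg of ferrochrome, x3 = kg of ferromanganese.
Minimise 0.68x1 + 4.48x2 + 2.43x3 with:
  0.33x1 + 0.42x2 + 0.21x3 ≤ 1.59   (sulfur)
  2.4x1 + 67.6x2 + 76x3 ≥ 81.8   (carbon)
  x1, x2, x3 ≥ 0.
The cheapest feasible vertex uses only ferromanganese; steel scrap, ferrochrome are not used. The carbon requirement is met with equality.
That vertex is x3 = 1.0763.
Objective = 2.43·1.0763 = 2.6154.

£2.62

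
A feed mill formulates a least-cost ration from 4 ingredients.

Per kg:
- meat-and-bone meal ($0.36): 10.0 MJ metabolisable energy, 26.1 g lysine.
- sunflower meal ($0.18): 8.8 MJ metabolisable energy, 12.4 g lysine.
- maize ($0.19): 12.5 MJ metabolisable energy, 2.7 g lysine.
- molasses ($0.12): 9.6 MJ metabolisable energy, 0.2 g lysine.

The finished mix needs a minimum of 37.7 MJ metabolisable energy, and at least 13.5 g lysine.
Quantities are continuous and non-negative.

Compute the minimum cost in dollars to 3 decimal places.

Let x1 = kg of meat-and-bone meal, x2 = kg of sunflower meal, x3 = kg of maize, x4 = kg of molasses.
min 0.36x1 + 0.18x2 + 0.19x3 + 0.12x4 s.t.:
  10x1 + 8.8x2 + 12.5x3 + 9.6x4 ≥ 37.7   (metabolisable energy)
  26.1x1 + 12.4x2 + 2.7x3 + 0.2x4 ≥ 13.5   (lysine)
  x1, x2, x3, x4 ≥ 0.
The cheapest feasible vertex uses only sunflower meal, molasses; meat-and-bone meal, maize are not used. The metabolisable energy and lysine requirements are met with equality.
So sunflower meal = 1.041 kg, molasses = 2.973 kg.
Cost = 0.18·1.041 + 0.12·2.973 = 0.54414.

$0.544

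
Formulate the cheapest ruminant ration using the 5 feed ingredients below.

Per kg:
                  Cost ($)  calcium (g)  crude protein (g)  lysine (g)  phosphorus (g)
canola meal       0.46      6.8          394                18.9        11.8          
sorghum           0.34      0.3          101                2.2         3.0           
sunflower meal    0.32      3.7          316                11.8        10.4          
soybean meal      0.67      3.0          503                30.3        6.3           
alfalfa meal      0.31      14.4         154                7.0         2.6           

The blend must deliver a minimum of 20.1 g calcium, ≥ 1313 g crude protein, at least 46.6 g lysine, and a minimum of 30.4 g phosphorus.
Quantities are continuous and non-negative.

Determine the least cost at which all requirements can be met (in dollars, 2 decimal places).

$1.39

Let x1 = kg of canola meal, x2 = kg of sorghum, x3 = kg of sunflower meal, x4 = kg of soybean meal, x5 = kg of alfalfa meal.
min 0.46x1 + 0.34x2 + 0.32x3 + 0.67x4 + 0.31x5 s.t.:
  6.8x1 + 0.3x2 + 3.7x3 + 3x4 + 14.4x5 ≥ 20.1   (calcium)
  394x1 + 101x2 + 316x3 + 503x4 + 154x5 ≥ 1313   (crude protein)
  18.9x1 + 2.2x2 + 11.8x3 + 30.3x4 + 7x5 ≥ 46.6   (lysine)
  11.8x1 + 3x2 + 10.4x3 + 6.3x4 + 2.6x5 ≥ 30.4   (phosphorus)
  x1, x2, x3, x4, x5 ≥ 0.
The optimal basis is {sunflower meal, alfalfa meal}; canola meal, sorghum, soybean meal drop out. There the calcium and crude protein constraints are tight.
Optimal quantities: sunflower meal = 3.972 kg, alfalfa meal = 0.3752 kg.
Hence cost = 0.32·3.972 + 0.31·0.3752 = $1.3874.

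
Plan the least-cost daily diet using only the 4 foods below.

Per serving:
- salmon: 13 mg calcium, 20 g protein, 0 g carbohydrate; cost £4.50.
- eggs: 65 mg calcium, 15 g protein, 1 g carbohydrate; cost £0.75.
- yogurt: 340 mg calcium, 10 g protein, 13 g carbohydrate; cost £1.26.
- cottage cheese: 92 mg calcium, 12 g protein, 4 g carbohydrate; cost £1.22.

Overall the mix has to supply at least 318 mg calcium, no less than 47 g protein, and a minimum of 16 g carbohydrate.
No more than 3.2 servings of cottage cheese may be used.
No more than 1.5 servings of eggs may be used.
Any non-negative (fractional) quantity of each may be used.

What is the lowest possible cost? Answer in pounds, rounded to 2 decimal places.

This is a linear program. Let x1 = servings of salmon, x2 = servings of eggs, x3 = servings of yogurt, x4 = servings of cottage cheese.
Minimise 4.5x1 + 0.75x2 + 1.26x3 + 1.22x4 s.t.:
  13x1 + 65x2 + 340x3 + 92x4 ≥ 318   (calcium)
  20x1 + 15x2 + 10x3 + 12x4 ≥ 47   (protein)
  1x2 + 13x3 + 4x4 ≥ 16   (carbohydrate)
  x4 ≤ 3.2
  x2 ≤ 1.5
  x1, x2, x3, x4 ≥ 0.
The optimal basis is {eggs, yogurt, cottage cheese}; salmon drops out. There the protein, carbohydrate, the eggs cap constraints are tight.
So eggs = 1.5 servings, yogurt = 0.6552 servings, cottage cheese = 1.496 servings.
Total cost: 0.75·1.5 + 1.26·0.6552 + 1.22·1.496 = 3.7757.

£3.78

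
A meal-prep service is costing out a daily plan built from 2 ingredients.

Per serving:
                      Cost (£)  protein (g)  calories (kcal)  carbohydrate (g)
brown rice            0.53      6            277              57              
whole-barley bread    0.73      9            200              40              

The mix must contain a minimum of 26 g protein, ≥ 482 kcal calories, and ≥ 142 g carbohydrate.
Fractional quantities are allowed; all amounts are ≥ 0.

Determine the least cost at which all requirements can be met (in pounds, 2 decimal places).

£2.15

Treat it as an LP. Let x1 = servings of brown rice, x2 = servings of whole-barley bread.
Minimize 0.53x1 + 0.73x2 s.t.:
  6x1 + 9x2 ≥ 26   (protein)
  277x1 + 200x2 ≥ 482   (calories)
  57x1 + 40x2 ≥ 142   (carbohydrate)
  x1, x2 ≥ 0.
Both inputs are positive at the optimum. Binding constraints: protein and carbohydrate.
That vertex is x1 = 0.8718, x2 = 2.308.
Objective = 0.53·0.8718 + 0.73·2.308 = 2.1469.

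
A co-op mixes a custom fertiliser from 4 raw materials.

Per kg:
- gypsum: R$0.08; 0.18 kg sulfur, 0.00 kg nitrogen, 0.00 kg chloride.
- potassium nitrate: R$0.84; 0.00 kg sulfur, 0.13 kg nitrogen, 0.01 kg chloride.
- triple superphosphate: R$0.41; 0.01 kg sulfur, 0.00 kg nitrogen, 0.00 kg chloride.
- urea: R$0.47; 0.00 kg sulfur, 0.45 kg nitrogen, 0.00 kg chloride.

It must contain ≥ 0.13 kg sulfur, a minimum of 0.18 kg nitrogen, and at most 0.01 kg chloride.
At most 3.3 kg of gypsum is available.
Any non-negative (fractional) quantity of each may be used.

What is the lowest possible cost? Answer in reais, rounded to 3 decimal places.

R$0.246

Set it up as a linear program. Let x1 = kg of gypsum, x2 = kg of potassium nitrate, x3 = kg of triple superphosphate, x4 = kg of urea.
Minimise 0.08x1 + 0.84x2 + 0.41x3 + 0.47x4 subject to:
  0.18x1 + 0.01x3 ≥ 0.13   (sulfur)
  0.13x2 + 0.45x4 ≥ 0.18   (nitrogen)
  0.01x2 ≤ 0.01   (chloride)
  x1 ≤ 3.3
  x1, x2, x3, x4 ≥ 0.
At the optimum only gypsum, urea are positive (potassium nitrate, triple superphosphate = 0). The sulfur and nitrogen requirements are met with equality.
That vertex is x1 = 0.7222, x4 = 0.4.
Hence cost = 0.08·0.7222 + 0.47·0.4 = R$0.24578.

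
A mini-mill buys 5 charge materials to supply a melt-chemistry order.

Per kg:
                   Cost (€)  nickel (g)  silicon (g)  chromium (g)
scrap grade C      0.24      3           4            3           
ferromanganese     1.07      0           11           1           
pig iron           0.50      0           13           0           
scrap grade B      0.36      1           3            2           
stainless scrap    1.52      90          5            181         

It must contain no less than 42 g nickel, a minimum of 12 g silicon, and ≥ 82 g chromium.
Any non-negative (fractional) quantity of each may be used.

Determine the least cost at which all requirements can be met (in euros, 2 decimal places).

€1.08

This is a linear program. Let x1 = kg of scrap grade C, x2 = kg of ferromanganese, x3 = kg of pig iron, x4 = kg of scrap grade B, x5 = kg of stainless scrap.
min 0.24x1 + 1.07x2 + 0.5x3 + 0.36x4 + 1.52x5 subject to:
  3x1 + 1x4 + 90x5 ≥ 42   (nickel)
  4x1 + 11x2 + 13x3 + 3x4 + 5x5 ≥ 12   (silicon)
  3x1 + 1x2 + 2x4 + 181x5 ≥ 82   (chromium)
  x1, x2, x3, x4, x5 ≥ 0.
The cheapest feasible vertex uses only pig iron, stainless scrap; scrap grade C, ferromanganese, scrap grade B are not used. Binding constraints: nickel and silicon.
Optimal quantities: pig iron = 0.7436 kg, stainless scrap = 0.4667 kg.
Hence cost = 0.5·0.7436 + 1.52·0.4667 = €1.0812.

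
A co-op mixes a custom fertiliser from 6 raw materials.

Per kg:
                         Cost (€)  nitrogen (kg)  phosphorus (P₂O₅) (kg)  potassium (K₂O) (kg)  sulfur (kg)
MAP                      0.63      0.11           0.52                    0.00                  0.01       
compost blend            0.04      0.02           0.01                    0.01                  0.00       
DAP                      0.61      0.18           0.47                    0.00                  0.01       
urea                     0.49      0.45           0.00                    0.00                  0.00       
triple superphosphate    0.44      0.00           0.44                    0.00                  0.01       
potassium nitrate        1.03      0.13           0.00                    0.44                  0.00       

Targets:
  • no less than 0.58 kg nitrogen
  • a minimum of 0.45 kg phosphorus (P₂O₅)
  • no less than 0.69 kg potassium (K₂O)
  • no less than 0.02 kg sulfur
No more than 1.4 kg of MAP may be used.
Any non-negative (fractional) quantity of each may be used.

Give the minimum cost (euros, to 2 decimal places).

Let x1 = kg of MAP, x2 = kg of compost blend, x3 = kg of DAP, x4 = kg of urea, x5 = kg of triple superphosphate, x6 = kg of potassium nitrate.
Minimize 0.63x1 + 0.04x2 + 0.61x3 + 0.49x4 + 0.44x5 + 1.03x6 s.t.:
  0.11x1 + 0.02x2 + 0.18x3 + 0.45x4 + 0.13x6 ≥ 0.58   (nitrogen)
  0.52x1 + 0.01x2 + 0.47x3 + 0.44x5 ≥ 0.45   (phosphorus (P₂O₅))
  0.01x2 + 0.44x6 ≥ 0.69   (potassium (K₂O))
  0.01x1 + 0.01x3 + 0.01x5 ≥ 0.02   (sulfur)
  x1 ≤ 1.4
  x1, x2, x3, x4, x5, x6 ≥ 0.
At the optimum only compost blend, DAP, potassium nitrate are positive (MAP, urea, triple superphosphate = 0). Binding constraints: nitrogen, potassium (K₂O), sulfur.
Optimal quantities: compost blend = 0.9467 kg, DAP = 2 kg, potassium nitrate = 1.547 kg.
Hence cost = 0.04·0.9467 + 0.61·2 + 1.03·1.547 = €2.8513.

€2.85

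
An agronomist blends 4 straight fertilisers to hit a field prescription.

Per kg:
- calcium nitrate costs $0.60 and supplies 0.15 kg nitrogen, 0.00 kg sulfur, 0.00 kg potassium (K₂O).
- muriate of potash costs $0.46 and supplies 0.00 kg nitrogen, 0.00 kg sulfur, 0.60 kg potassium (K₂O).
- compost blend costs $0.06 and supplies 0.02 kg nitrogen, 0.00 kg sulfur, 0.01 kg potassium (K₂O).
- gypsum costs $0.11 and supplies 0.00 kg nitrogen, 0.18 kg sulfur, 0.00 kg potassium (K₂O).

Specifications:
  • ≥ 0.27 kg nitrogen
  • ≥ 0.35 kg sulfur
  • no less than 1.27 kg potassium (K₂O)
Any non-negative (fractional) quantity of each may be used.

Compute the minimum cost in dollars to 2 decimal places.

$1.89

Treat it as an LP. Let x1 = kg of calcium nitrate, x2 = kg of muriate of potash, x3 = kg of compost blend, x4 = kg of gypsum.
Minimize 0.6x1 + 0.46x2 + 0.06x3 + 0.11x4 s.t.:
  0.15x1 + 0.02x3 ≥ 0.27   (nitrogen)
  0.18x4 ≥ 0.35   (sulfur)
  0.6x2 + 0.01x3 ≥ 1.27   (potassium (K₂O))
  x1, x2, x3, x4 ≥ 0.
At the optimum only muriate of potash, compost blend, gypsum are positive (calcium nitrate = 0). The nitrogen, sulfur, potassium (K₂O) requirements are met with equality.
Solving gives x2 = 1.892, x3 = 13.5, x4 = 1.944.
Hence cost = 0.46·1.892 + 0.06·13.5 + 0.11·1.944 = $1.8942.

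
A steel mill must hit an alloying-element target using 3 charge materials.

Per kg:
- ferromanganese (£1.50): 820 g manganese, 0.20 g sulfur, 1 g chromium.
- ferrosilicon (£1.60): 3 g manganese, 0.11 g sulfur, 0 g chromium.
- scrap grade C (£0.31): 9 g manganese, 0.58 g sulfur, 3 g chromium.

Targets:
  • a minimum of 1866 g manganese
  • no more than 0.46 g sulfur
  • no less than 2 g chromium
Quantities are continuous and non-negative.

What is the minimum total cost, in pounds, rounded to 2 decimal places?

Set it up as a linear program. Let x1 = kg of ferromanganese, x2 = kg of ferrosilicon, x3 = kg of scrap grade C.
min 1.5x1 + 1.6x2 + 0.31x3 s.t.:
  820x1 + 3x2 + 9x3 ≥ 1866   (manganese)
  0.2x1 + 0.11x2 + 0.58x3 ≤ 0.46   (sulfur)
  1x1 + 3x3 ≥ 2   (chromium)
  x1, x2, x3 ≥ 0.
At the optimum only ferromanganese is positive (ferrosilicon, scrap grade C = 0). Binding constraint: manganese.
So ferromanganese = 2.276 kg.
Hence cost = 1.5·2.276 = £3.4140.

£3.41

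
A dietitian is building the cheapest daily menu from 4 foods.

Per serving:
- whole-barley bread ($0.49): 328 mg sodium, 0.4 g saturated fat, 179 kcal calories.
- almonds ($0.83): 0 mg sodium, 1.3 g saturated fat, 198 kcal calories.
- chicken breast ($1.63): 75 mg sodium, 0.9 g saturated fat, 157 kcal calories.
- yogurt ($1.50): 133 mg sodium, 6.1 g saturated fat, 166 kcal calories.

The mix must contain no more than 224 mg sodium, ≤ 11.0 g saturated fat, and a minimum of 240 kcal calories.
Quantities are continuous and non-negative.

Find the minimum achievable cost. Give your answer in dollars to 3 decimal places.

$0.828

Let x1 = servings of whole-barley bread, x2 = servings of almonds, x3 = servings of chicken breast, x4 = servings of yogurt.
Minimize 0.49x1 + 0.83x2 + 1.63x3 + 1.5x4 s.t.:
  328x1 + 75x3 + 133x4 ≤ 224   (sodium)
  0.4x1 + 1.3x2 + 0.9x3 + 6.1x4 ≤ 11   (saturated fat)
  179x1 + 198x2 + 157x3 + 166x4 ≥ 240   (calories)
  x1, x2, x3, x4 ≥ 0.
The optimal basis is {whole-barley bread, almonds}; chicken breast, yogurt drop out. The sodium and calories requirements are met with equality.
Solving gives x1 = 0.6829, x2 = 0.5947.
Total cost: 0.49·0.6829 + 0.83·0.5947 = 0.82822.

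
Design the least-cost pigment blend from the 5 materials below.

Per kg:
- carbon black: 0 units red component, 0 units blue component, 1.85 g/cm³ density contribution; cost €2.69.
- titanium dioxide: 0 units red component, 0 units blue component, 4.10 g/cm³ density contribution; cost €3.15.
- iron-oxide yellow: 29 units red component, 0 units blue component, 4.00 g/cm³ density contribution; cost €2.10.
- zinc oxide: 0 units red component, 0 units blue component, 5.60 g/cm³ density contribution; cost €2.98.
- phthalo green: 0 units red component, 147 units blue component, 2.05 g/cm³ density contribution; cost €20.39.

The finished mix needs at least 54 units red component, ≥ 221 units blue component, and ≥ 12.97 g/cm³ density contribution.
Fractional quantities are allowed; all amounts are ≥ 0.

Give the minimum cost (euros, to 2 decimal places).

Set it up as a linear program. Let x1 = kg of carbon black, x2 = kg of titanium dioxide, x3 = kg of iron-oxide yellow, x4 = kg of zinc oxide, x5 = kg of phthalo green.
min 2.69x1 + 3.15x2 + 2.1x3 + 2.98x4 + 20.39x5 with:
  29x3 ≥ 54   (red component)
  147x5 ≥ 221   (blue component)
  1.85x1 + 4.1x2 + 4x3 + 5.6x4 + 2.05x5 ≥ 12.97   (density contribution)
  x1, x2, x3, x4, x5 ≥ 0.
The optimal basis is {iron-oxide yellow, phthalo green}; carbon black, titanium dioxide, zinc oxide drop out. The blue component and density contribution requirements are met with equality.
So iron-oxide yellow = 2.472 kg, phthalo green = 1.5034 kg.
Hence cost = 2.1·2.472 + 20.39·1.5034 = €35.8455.

€35.85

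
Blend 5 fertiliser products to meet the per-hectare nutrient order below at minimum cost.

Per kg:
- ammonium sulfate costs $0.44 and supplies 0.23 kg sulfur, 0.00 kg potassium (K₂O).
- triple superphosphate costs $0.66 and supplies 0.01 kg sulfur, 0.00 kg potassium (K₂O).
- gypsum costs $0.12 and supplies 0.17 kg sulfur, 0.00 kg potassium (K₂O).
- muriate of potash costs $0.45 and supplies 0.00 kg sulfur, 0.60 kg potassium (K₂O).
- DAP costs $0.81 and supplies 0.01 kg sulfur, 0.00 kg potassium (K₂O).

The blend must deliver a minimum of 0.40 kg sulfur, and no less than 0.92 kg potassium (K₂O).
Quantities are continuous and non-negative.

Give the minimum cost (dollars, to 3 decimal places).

$0.972

Treat it as an LP. Let x1 = kg of ammonium sulfate, x2 = kg of triple superphosphate, x3 = kg of gypsum, x4 = kg of muriate of potash, x5 = kg of DAP.
min 0.44x1 + 0.66x2 + 0.12x3 + 0.45x4 + 0.81x5 with:
  0.23x1 + 0.01x2 + 0.17x3 + 0.01x5 ≥ 0.4   (sulfur)
  0.6x4 ≥ 0.92   (potassium (K₂O))
  x1, x2, x3, x4, x5 ≥ 0.
The minimum-cost mix takes nothing from ammonium sulfate, triple superphosphate, DAP — only gypsum, muriate of potash. The sulfur and potassium (K₂O) requirements are met with equality.
Optimal quantities: gypsum = 2.353 kg, muriate of potash = 1.533 kg.
Cost = 0.12·2.353 + 0.45·1.533 = 0.97221.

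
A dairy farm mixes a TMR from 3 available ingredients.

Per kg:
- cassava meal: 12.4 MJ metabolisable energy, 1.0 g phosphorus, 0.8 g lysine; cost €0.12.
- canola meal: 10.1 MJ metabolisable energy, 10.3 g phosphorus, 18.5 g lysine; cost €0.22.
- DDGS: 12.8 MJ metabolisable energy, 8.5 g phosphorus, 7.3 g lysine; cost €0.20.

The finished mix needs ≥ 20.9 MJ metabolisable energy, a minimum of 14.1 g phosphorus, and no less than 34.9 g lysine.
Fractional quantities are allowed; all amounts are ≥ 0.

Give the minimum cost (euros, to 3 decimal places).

Let x1 = kg of cassava meal, x2 = kg of canola meal, x3 = kg of DDGS.
Minimise 0.12x1 + 0.22x2 + 0.2x3 with:
  12.4x1 + 10.1x2 + 12.8x3 ≥ 20.9   (metabolisable energy)
  1x1 + 10.3x2 + 8.5x3 ≥ 14.1   (phosphorus)
  0.8x1 + 18.5x2 + 7.3x3 ≥ 34.9   (lysine)
  x1, x2, x3 ≥ 0.
The minimum-cost mix takes nothing from DDGS — only cassava meal, canola meal. There the metabolisable energy and lysine constraints are tight.
Optimal quantities: cassava meal = 0.1543 kg, canola meal = 1.88 kg.
Hence cost = 0.12·0.1543 + 0.22·1.88 = €0.43212.

€0.432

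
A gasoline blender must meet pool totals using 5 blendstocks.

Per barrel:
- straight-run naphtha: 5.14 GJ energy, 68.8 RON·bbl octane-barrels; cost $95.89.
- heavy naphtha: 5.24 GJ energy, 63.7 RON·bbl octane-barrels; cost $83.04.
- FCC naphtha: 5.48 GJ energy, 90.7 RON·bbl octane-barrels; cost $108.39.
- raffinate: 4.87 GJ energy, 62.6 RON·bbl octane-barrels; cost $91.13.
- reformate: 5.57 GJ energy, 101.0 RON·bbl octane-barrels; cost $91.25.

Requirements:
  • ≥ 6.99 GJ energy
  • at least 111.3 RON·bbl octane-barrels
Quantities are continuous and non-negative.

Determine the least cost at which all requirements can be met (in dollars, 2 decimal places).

$113.13

Set it up as a linear program. Let x1 = barrels of straight-run naphtha, x2 = barrels of heavy naphtha, x3 = barrels of FCC naphtha, x4 = barrels of raffinate, x5 = barrels of reformate.
Minimize 95.89x1 + 83.04x2 + 108.39x3 + 91.13x4 + 91.25x5 with:
  5.14x1 + 5.24x2 + 5.48x3 + 4.87x4 + 5.57x5 ≥ 6.99   (energy)
  68.8x1 + 63.7x2 + 90.7x3 + 62.6x4 + 101x5 ≥ 111.3   (octane-barrels)
  x1, x2, x3, x4, x5 ≥ 0.
The optimal basis is {heavy naphtha, reformate}; straight-run naphtha, FCC naphtha, raffinate drop out. There the energy and octane-barrels constraints are tight.
So heavy naphtha = 0.4933 barrels, reformate = 0.7909 barrels.
Objective = 83.04·0.4933 + 91.25·0.7909 = 113.1333.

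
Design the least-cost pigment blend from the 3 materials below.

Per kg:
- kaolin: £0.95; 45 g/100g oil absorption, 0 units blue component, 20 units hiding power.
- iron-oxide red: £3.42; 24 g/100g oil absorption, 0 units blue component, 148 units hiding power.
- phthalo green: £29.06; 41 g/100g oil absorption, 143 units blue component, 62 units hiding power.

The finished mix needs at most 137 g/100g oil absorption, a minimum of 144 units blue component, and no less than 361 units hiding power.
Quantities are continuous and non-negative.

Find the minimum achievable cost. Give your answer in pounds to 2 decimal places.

£36.16

Let x1 = kg of kaolin, x2 = kg of iron-oxide red, x3 = kg of phthalo green.
Minimise 0.95x1 + 3.42x2 + 29.06x3 s.t.:
  45x1 + 24x2 + 41x3 ≤ 137   (oil absorption)
  143x3 ≥ 144   (blue component)
  20x1 + 148x2 + 62x3 ≥ 361   (hiding power)
  x1, x2, x3 ≥ 0.
The cheapest feasible vertex uses only iron-oxide red, phthalo green; kaolin is not used. Binding constraints: blue component and hiding power.
Optimal quantities: iron-oxide red = 2.017 kg, phthalo green = 1.007 kg.
Total cost: 3.42·2.017 + 29.06·1.007 = 36.1616.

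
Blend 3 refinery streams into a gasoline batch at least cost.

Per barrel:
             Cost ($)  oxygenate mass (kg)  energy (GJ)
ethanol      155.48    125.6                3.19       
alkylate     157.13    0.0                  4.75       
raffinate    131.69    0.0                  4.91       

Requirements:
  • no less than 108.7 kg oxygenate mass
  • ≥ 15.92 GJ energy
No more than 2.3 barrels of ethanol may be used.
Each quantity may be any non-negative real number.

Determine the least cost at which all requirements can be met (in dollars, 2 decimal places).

$487.50

Set it up as a linear program. Let x1 = barrels of ethanol, x2 = barrels of alkylate, x3 = barrels of raffinate.
Minimise 155.48x1 + 157.13x2 + 131.69x3 s.t.:
  125.6x1 ≥ 108.7   (oxygenate mass)
  3.19x1 + 4.75x2 + 4.91x3 ≥ 15.92   (energy)
  x1 ≤ 2.3
  x1, x2, x3 ≥ 0.
The minimum-cost mix takes nothing from alkylate — only ethanol, raffinate. The oxygenate mass and energy requirements are met with equality.
Optimal quantities: ethanol = 0.86545 barrels, raffinate = 2.6801 barrels.
Objective = 155.48·0.86545 + 131.69·2.6801 = 487.5025.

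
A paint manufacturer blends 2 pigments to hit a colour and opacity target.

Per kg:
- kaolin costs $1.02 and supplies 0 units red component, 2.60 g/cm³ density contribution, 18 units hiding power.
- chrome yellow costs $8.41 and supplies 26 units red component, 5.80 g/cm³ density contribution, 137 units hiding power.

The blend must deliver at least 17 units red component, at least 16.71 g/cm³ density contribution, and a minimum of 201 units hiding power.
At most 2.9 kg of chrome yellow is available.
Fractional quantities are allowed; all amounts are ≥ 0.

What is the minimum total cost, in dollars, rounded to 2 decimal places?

$11.81

Let x1 = kg of kaolin, x2 = kg of chrome yellow.
Minimize 1.02x1 + 8.41x2 with:
  26x2 ≥ 17   (red component)
  2.6x1 + 5.8x2 ≥ 16.71   (density contribution)
  18x1 + 137x2 ≥ 201   (hiding power)
  x2 ≤ 2.9
  x1, x2 ≥ 0.
Both inputs are positive at the optimum. There the red component and hiding power constraints are tight.
Optimal quantities: kaolin = 6.19 kg, chrome yellow = 0.6538 kg.
Cost = 1.02·6.19 + 8.41·0.6538 = 11.8123.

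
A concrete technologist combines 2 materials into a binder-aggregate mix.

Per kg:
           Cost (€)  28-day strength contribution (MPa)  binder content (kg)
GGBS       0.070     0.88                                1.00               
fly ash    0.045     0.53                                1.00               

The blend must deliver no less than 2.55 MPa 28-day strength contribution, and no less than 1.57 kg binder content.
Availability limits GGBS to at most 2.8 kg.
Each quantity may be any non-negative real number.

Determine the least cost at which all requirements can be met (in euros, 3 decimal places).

€0.203

Let x1 = kg of GGBS, x2 = kg of fly ash.
min 0.07x1 + 0.045x2 with:
  0.88x1 + 0.53x2 ≥ 2.55   (28-day strength contribution)
  1x1 + 1x2 ≥ 1.57   (binder content)
  x1 ≤ 2.8
  x1, x2 ≥ 0.
Both inputs are positive at the optimum. The 28-day strength contribution and the GGBS cap requirements are met with equality.
Optimal quantities: GGBS = 2.8 kg, fly ash = 0.1623 kg.
Cost = 0.07·2.8 + 0.045·0.1623 = 0.20330.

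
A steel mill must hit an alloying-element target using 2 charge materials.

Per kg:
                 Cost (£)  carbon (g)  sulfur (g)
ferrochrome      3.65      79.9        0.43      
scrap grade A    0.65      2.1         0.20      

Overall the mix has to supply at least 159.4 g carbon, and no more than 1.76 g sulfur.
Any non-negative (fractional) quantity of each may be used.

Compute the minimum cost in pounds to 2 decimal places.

£7.28

Set it up as a linear program. Let x1 = kg of ferrochrome, x2 = kg of scrap grade A.
Minimise 3.65x1 + 0.65x2 with:
  79.9x1 + 2.1x2 ≥ 159.4   (carbon)
  0.43x1 + 0.2x2 ≤ 1.76   (sulfur)
  x1, x2 ≥ 0.
The minimum-cost mix takes nothing from scrap grade A — only ferrochrome. There the carbon constraint is tight.
That vertex is x1 = 1.995.
Hence cost = 3.65·1.995 = £7.2818.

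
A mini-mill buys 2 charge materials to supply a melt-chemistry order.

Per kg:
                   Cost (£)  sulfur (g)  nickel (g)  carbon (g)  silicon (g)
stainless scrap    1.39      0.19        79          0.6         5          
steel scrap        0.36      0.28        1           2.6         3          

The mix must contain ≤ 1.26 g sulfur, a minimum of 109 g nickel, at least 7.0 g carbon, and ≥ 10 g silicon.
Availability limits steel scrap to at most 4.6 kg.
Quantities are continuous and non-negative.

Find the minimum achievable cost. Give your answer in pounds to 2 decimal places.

Treat it as an LP. Let x1 = kg of stainless scrap, x2 = kg of steel scrap.
Minimize 1.39x1 + 0.36x2 s.t.:
  0.19x1 + 0.28x2 ≤ 1.26   (sulfur)
  79x1 + 1x2 ≥ 109   (nickel)
  0.6x1 + 2.6x2 ≥ 7   (carbon)
  5x1 + 3x2 ≥ 10   (silicon)
  x2 ≤ 4.6
  x1, x2 ≥ 0.
Both inputs are positive at the optimum. Binding constraints: nickel and carbon.
Optimal quantities: stainless scrap = 1.35 kg, steel scrap = 2.381 kg.
Total cost: 1.39·1.35 + 0.36·2.381 = 2.7337.

£2.73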